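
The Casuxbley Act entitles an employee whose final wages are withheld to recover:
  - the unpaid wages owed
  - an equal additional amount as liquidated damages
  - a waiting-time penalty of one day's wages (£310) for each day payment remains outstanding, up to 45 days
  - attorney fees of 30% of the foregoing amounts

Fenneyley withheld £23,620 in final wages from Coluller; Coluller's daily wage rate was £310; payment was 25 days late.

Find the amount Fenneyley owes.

Liquidated damages (equal amount): £23,620
Penalty days: min(25, 45) = 25
Waiting-time penalty: 25 × £310 = £7,750
Subtotal: £23,620 + £23,620 + £7,750 = £54,990
Attorney fees: 30% of £54,990 = £16,497
Total award: £54,990 + £16,497 = £71,487

£71,487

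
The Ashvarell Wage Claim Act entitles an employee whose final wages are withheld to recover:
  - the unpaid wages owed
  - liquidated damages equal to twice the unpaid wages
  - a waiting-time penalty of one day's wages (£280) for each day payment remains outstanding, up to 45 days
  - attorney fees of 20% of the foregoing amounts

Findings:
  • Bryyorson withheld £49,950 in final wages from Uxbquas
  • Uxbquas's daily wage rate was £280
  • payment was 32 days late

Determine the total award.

£190,572

Doubled: 2 × £49,950 = £99,900
Penalty days: min(32, 45) = 32
Waiting-time penalty: 32 × £280 = £8,960
Subtotal: £49,950 + £99,900 + £8,960 = £158,810
Attorney fees: 20% of £158,810 = £31,762
Total award: £158,810 + £31,762 = £190,572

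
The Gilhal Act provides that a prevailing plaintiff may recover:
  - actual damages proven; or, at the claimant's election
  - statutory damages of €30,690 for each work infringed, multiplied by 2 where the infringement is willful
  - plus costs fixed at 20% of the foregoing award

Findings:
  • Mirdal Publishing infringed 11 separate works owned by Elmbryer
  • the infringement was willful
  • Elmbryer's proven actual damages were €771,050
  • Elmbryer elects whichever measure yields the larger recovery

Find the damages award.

Statutory damages: 11 × €30,690 = €337,590
Doubled: 2 × €337,590 = €675,180
Greater of actual damages (€771,050) or enhanced statutory damages (€675,180): €771,050
Costs: 20% of €771,050 = €154,210
Award plus costs: €771,050 + €154,210 = €925,260

€925,260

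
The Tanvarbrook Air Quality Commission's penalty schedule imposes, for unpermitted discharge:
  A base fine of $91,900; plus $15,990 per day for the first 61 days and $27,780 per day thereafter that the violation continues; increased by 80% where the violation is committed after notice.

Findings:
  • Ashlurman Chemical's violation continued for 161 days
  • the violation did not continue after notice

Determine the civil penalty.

$3,845,290

First 61 days: 61 × $15,990 = $975,390
Remaining days: (161 − 61) × $27,780 = $2,778,000
Per-day component: $975,390 + $2,778,000 = $3,753,390
Base plus per-day: $91,900 + $3,753,390 = $3,845,290
The violation did not continue after notice: no 80% increase.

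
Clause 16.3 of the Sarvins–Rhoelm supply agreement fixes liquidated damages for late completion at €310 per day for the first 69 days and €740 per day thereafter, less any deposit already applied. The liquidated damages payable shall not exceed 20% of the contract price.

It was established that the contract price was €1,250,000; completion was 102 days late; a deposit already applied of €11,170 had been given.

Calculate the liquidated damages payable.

€34,640

First 69 days: 69 × €310 = €21,390
Remaining days: (102 − 69) × €740 = €24,420
Accrued per-day damages: €21,390 + €24,420 = €45,810
Less deposit already applied: €45,810 − €11,170 = €34,640
Cap: 20% of €1,250,000 = €250,000
Cap at €250,000: €34,640 is within the cap, no reduction.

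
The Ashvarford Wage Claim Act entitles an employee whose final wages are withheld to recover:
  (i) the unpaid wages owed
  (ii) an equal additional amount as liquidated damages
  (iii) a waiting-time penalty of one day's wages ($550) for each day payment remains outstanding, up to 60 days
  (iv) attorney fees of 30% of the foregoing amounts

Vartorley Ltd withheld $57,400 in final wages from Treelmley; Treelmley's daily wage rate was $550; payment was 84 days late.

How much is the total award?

Total award: $192,140

Liquidated damages (equal amount): $57,400
Penalty days: min(84, 60) = 60
Waiting-time penalty: 60 × $550 = $33,000
Subtotal: $57,400 + $57,400 + $33,000 = $147,800
Attorney fees: 30% of $147,800 = $44,340
Total award: $147,800 + $44,340 = $192,140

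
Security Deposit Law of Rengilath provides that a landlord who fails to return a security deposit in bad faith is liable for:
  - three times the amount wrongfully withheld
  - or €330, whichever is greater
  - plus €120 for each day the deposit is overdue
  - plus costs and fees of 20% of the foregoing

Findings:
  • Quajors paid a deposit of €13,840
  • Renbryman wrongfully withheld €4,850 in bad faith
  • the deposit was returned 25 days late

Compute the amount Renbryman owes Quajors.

€21,060

Trebled: 3 × €4,850 = €14,550
Minimum €330: €14,550 meets the minimum, no increase.
Late-return penalty: 25 × €120 = €3,000
Damages plus late penalty: €14,550 + €3,000 = €17,550
Costs and fees: 20% of €17,550 = €3,510
Total recovery: €17,550 + €3,510 = €21,060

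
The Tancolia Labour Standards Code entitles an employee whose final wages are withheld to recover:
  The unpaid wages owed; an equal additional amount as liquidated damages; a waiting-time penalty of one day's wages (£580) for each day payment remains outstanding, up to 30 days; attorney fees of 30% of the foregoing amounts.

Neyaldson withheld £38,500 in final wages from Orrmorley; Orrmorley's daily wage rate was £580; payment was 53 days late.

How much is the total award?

Liquidated damages (equal amount): £38,500
Penalty days: min(53, 30) = 30
Waiting-time penalty: 30 × £580 = £17,400
Subtotal: £38,500 + £38,500 + £17,400 = £94,400
Attorney fees: 30% of £94,400 = £28,320
Total award: £94,400 + £28,320 = £122,720

£122,720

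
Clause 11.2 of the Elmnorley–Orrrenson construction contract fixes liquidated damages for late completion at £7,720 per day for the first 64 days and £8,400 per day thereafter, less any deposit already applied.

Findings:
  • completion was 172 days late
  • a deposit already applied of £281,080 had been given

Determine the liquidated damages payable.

£1,120,200

First 64 days: 64 × £7,720 = £494,080
Remaining days: (172 − 64) × £8,400 = £907,200
Accrued per-day damages: £494,080 + £907,200 = £1,401,280
Less deposit already applied: £1,401,280 − £281,080 = £1,120,200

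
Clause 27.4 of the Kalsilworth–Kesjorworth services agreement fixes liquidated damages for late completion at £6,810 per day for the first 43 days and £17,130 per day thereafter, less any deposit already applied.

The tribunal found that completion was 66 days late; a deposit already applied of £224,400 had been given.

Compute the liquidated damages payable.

£462,420

First 43 days: 43 × £6,810 = £292,830
Remaining days: (66 − 43) × £17,130 = £393,990
Accrued per-day damages: £292,830 + £393,990 = £686,820
Less deposit already applied: £686,820 − £224,400 = £462,420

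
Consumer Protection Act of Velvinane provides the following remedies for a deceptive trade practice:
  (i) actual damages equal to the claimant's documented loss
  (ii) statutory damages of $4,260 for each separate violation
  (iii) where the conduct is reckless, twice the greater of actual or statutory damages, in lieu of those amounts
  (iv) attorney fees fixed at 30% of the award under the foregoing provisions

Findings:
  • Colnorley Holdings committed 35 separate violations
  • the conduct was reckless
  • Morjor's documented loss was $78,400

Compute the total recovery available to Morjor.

Statutory damages: 35 × $4,260 = $149,100
Greater of actual damages ($78,400) or statutory damages ($149,100): $149,100
Doubled: 2 × $149,100 = $298,200
Attorney fees: 30% of $298,200 = $89,460
Total recovery: $298,200 + $89,460 = $387,660

$387,660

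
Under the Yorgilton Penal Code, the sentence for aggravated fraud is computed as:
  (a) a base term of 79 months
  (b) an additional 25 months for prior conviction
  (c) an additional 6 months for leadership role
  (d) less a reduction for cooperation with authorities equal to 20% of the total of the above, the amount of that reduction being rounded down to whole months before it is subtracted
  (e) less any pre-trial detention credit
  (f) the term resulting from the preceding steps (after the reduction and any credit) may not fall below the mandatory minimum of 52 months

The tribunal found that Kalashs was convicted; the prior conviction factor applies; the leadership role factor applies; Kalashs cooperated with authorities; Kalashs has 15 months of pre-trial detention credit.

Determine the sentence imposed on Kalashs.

73 months

Prior conviction enhancement: +25 months
Leadership role enhancement: +6 months
Adjusted term: 79 months + 25 months + 6 months = 110 months
Cooperation with authorities reduction: 20% of 110 months = 22 months (rounded down)
After reduction: 110 − 22 = 88 months
Less pre-trial detention credit: 88 months − 15 months = 73 months
Minimum 52 months: 73 months meets the minimum, no increase.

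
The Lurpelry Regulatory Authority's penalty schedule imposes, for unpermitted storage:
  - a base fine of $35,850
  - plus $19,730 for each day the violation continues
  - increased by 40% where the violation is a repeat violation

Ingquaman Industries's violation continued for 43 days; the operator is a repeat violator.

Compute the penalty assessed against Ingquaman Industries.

$1,237,936

Per-day component: 43 × $19,730 = $848,390
Base plus per-day: $35,850 + $848,390 = $884,240
Enhancement: 40% of $884,240 = $353,696
Enhanced fine: $884,240 + $353,696 = $1,237,936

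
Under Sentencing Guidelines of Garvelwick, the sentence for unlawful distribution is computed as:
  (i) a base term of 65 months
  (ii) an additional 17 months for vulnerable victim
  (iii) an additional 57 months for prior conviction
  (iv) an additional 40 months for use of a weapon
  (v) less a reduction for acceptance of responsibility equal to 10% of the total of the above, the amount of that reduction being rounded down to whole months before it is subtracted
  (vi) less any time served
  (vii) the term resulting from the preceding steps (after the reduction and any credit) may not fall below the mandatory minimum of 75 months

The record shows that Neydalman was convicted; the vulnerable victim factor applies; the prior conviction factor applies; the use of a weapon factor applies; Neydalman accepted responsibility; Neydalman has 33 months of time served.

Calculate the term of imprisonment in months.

Vulnerable victim enhancement: +17 months
Prior conviction enhancement: +57 months
Use of a weapon enhancement: +40 months
Adjusted term: 65 months + 17 months + 57 months + 40 months = 179 months
Acceptance of responsibility reduction: 10% of 179 months = 17 months (rounded down)
After reduction: 179 − 17 = 162 months
Less time served: 162 months − 33 months = 129 months
Minimum 75 months: 129 months meets the minimum, no increase.

Sentence: 129 months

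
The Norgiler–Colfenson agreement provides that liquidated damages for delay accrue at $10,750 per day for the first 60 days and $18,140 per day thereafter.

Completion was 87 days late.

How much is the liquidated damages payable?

$1,134,780

First 60 days: 60 × $10,750 = $645,000
Remaining days: (87 − 60) × $18,140 = $489,780
Accrued per-day damages: $645,000 + $489,780 = $1,134,780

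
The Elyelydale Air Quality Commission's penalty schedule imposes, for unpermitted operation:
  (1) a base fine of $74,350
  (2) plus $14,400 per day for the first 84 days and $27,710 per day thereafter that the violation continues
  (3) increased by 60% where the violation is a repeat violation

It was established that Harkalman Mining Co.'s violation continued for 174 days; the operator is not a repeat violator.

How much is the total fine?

Civil penalty: $3,777,850

First 84 days: 84 × $14,400 = $1,209,600
Remaining days: (174 − 84) × $27,710 = $2,493,900
Per-day component: $1,209,600 + $2,493,900 = $3,703,500
Base plus per-day: $74,350 + $3,703,500 = $3,777,850
The operator is not a repeat violator: no 60% increase.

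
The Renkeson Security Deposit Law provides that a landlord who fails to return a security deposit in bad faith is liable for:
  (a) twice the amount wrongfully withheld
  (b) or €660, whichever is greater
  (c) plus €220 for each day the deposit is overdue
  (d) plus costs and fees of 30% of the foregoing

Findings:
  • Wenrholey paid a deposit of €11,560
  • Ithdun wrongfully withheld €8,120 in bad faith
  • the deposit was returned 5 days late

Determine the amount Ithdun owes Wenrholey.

Doubled: 2 × €8,120 = €16,240
Minimum €660: €16,240 meets the minimum, no increase.
Late-return penalty: 5 × €220 = €1,100
Damages plus late penalty: €16,240 + €1,100 = €17,340
Costs and fees: 30% of €17,340 = €5,202
Total recovery: €17,340 + €5,202 = €22,542

Recovery: €22,542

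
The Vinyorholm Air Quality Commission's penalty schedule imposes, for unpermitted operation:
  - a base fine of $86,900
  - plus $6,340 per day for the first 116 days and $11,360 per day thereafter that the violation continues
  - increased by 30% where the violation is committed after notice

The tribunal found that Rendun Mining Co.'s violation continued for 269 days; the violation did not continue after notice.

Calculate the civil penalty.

$2,560,420

First 116 days: 116 × $6,340 = $735,440
Remaining days: (269 − 116) × $11,360 = $1,738,080
Per-day component: $735,440 + $1,738,080 = $2,473,520
Base plus per-day: $86,900 + $2,473,520 = $2,560,420
The violation did not continue after notice: no 30% increase.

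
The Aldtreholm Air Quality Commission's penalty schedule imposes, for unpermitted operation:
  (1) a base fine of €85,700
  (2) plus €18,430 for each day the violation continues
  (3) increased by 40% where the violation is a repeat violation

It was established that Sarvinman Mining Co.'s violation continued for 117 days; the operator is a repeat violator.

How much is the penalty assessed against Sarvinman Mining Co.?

Per-day component: 117 × €18,430 = €2,156,310
Base plus per-day: €85,700 + €2,156,310 = €2,242,010
Enhancement: 40% of €2,242,010 = €896,804
Enhanced fine: €2,242,010 + €896,804 = €3,138,814

€3,138,814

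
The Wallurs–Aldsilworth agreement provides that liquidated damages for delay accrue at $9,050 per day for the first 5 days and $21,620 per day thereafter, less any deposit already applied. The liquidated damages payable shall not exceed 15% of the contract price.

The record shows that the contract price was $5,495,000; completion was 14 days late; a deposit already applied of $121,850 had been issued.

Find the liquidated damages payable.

First 5 days: 5 × $9,050 = $45,250
Remaining days: (14 − 5) × $21,620 = $194,580
Accrued per-day damages: $45,250 + $194,580 = $239,830
Less deposit already applied: $239,830 − $121,850 = $117,980
Cap: 15% of $5,495,000 = $824,250
Cap at $824,250: $117,980 is within the cap, no reduction.

$117,980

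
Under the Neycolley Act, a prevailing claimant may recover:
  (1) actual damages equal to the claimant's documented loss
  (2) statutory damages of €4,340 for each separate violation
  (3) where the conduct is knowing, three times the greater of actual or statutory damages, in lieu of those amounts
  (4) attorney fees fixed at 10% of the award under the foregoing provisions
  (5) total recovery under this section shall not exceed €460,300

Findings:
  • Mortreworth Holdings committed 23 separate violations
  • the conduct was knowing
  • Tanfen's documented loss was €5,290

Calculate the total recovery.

€329,406

Statutory damages: 23 × €4,340 = €99,820
Greater of actual damages (€5,290) or statutory damages (€99,820): €99,820
Trebled: 3 × €99,820 = €299,460
Attorney fees: 10% of €299,460 = €29,946
Total before cap: €299,460 + €29,946 = €329,406
Cap at €460,300: €329,406 is within the cap, no reduction.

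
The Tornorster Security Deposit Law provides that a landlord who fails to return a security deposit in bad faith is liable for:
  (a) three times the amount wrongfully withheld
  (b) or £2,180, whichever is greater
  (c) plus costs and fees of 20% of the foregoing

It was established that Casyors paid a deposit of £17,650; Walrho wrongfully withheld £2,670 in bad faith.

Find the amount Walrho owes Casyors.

Trebled: 3 × £2,670 = £8,010
Minimum £2,180: £8,010 meets the minimum, no increase.
Costs and fees: 20% of £8,010 = £1,602
Total recovery: £8,010 + £1,602 = £9,612

£9,612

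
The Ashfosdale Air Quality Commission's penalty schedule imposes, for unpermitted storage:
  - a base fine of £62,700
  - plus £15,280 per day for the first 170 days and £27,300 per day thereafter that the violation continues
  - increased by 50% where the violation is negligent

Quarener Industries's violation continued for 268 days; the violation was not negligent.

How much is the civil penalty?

£5,335,700

First 170 days: 170 × £15,280 = £2,597,600
Remaining days: (268 − 170) × £27,300 = £2,675,400
Per-day component: £2,597,600 + £2,675,400 = £5,273,000
Base plus per-day: £62,700 + £5,273,000 = £5,335,700
The violation was not negligent: no 50% increase.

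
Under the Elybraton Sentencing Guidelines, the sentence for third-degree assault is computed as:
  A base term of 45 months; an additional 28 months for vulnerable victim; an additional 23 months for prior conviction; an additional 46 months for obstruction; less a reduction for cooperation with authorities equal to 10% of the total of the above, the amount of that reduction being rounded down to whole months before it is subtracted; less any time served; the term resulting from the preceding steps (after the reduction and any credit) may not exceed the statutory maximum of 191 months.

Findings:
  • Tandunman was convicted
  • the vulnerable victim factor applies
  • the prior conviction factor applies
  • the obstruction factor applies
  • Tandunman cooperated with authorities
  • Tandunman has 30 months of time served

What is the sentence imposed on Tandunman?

98 months

Vulnerable victim enhancement: +28 months
Prior conviction enhancement: +23 months
Obstruction enhancement: +46 months
Adjusted term: 45 months + 28 months + 23 months + 46 months = 142 months
Cooperation with authorities reduction: 10% of 142 months = 14 months (rounded down)
After reduction: 142 − 14 = 128 months
Less time served: 128 months − 30 months = 98 months
Cap at 191 months: 98 months is within the cap, no reduction.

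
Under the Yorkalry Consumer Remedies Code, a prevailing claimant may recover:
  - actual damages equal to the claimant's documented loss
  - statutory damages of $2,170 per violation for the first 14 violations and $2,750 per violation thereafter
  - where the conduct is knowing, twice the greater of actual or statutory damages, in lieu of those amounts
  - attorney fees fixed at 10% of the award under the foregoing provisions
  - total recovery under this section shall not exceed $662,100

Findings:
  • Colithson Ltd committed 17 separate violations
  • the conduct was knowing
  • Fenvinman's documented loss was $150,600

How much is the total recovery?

First 14 violations: 14 × $2,170 = $30,380
Remaining violations: (17 − 14) × $2,750 = $8,250
Statutory damages: $30,380 + $8,250 = $38,630
Greater of actual damages ($150,600) or statutory damages ($38,630): $150,600
Doubled: 2 × $150,600 = $301,200
Attorney fees: 10% of $301,200 = $30,120
Total before cap: $301,200 + $30,120 = $331,320
Cap at $662,100: $331,320 is within the cap, no reduction.

Total recovery: $331,320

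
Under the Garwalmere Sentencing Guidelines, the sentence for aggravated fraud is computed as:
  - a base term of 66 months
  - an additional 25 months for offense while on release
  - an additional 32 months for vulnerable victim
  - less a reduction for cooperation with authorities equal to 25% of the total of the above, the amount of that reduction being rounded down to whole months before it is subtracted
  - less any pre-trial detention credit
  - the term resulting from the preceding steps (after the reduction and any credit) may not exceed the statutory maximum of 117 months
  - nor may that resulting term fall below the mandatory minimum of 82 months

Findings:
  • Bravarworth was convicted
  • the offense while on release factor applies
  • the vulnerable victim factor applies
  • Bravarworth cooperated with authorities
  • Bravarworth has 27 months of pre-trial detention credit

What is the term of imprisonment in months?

82 months

Offense while on release enhancement: +25 months
Vulnerable victim enhancement: +32 months
Adjusted term: 66 months + 25 months + 32 months = 123 months
Cooperation with authorities reduction: 25% of 123 months = 30 months (rounded down)
After reduction: 123 − 30 = 93 months
Less pre-trial detention credit: 93 months − 27 months = 66 months
Cap at 117 months: 66 months is within the cap, no reduction.
Minimum 82 months: 66 months is below the minimum → 82 months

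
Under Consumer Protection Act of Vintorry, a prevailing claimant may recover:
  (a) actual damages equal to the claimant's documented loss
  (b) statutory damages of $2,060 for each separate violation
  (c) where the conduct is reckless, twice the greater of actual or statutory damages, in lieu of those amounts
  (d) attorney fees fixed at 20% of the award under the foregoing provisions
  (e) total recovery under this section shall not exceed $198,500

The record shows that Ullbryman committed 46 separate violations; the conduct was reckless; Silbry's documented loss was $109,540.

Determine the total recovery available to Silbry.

Statutory damages: 46 × $2,060 = $94,760
Greater of actual damages ($109,540) or statutory damages ($94,760): $109,540
Doubled: 2 × $109,540 = $219,080
Attorney fees: 20% of $219,080 = $43,816
Total before cap: $219,080 + $43,816 = $262,896
Cap at $198,500: $262,896 exceeds the cap → $198,500

Total recovery: $198,500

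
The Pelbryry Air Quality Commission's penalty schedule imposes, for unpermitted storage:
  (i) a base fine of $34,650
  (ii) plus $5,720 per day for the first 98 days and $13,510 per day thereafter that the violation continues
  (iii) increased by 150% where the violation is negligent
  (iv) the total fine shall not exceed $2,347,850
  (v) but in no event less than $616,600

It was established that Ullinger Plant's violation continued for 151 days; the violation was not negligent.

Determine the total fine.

First 98 days: 98 × $5,720 = $560,560
Remaining days: (151 − 98) × $13,510 = $716,030
Per-day component: $560,560 + $716,030 = $1,276,590
Base plus per-day: $34,650 + $1,276,590 = $1,311,240
The violation was not negligent: no 150% increase.
Cap at $2,347,850: $1,311,240 is within the cap, no reduction.
Minimum $616,600: $1,311,240 meets the minimum, no increase.

$1,311,240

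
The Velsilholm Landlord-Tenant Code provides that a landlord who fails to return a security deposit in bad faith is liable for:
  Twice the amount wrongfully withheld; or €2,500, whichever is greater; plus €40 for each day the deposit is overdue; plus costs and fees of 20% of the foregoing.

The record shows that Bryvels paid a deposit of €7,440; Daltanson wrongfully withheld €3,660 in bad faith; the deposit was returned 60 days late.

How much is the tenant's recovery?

Doubled: 2 × €3,660 = €7,320
Minimum €2,500: €7,320 meets the minimum, no increase.
Late-return penalty: 60 × €40 = €2,400
Damages plus late penalty: €7,320 + €2,400 = €9,720
Costs and fees: 20% of €9,720 = €1,944
Total recovery: €9,720 + €1,944 = €11,664

Recovery: €11,664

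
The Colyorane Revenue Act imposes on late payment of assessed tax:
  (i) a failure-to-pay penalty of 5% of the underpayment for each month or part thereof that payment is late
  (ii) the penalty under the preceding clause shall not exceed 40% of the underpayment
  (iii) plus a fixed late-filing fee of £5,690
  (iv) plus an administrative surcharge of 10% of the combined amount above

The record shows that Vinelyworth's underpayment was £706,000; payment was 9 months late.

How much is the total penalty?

Accrued rate: 5% × 9 = 45%, capped at 40% → 40%
Failure-to-pay penalty: 40% of £706,000 = £282,400
Penalty before surcharge: £282,400 + £5,690 = £288,090
Administrative surcharge: 10% of £288,090 = £28,809
Total penalty: £288,090 + £28,809 = £316,899

£316,899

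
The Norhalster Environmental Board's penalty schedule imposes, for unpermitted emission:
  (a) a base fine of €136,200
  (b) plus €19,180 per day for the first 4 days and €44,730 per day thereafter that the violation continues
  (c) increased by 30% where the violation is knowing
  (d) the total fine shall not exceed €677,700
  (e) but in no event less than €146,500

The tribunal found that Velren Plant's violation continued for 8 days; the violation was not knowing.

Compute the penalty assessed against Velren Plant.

First 4 days: 4 × €19,180 = €76,720
Remaining days: (8 − 4) × €44,730 = €178,920
Per-day component: €76,720 + €178,920 = €255,640
Base plus per-day: €136,200 + €255,640 = €391,840
The violation was not knowing: no 30% increase.
Cap at €677,700: €391,840 is within the cap, no reduction.
Minimum €146,500: €391,840 meets the minimum, no increase.

€391,840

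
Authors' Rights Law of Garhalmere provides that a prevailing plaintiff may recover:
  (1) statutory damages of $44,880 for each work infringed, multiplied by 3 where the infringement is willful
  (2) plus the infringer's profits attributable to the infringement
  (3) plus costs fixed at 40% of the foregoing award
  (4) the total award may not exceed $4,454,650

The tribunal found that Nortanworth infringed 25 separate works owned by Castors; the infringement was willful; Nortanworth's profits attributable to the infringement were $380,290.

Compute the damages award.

Statutory damages: 25 × $44,880 = $1,122,000
Trebled: 3 × $1,122,000 = $3,366,000
Combined award: $3,366,000 + $380,290 = $3,746,290
Costs: 40% of $3,746,290 = $1,498,516
Award plus costs: $3,746,290 + $1,498,516 = $5,244,806
Cap at $4,454,650: $5,244,806 exceeds the cap → $4,454,650

$4,454,650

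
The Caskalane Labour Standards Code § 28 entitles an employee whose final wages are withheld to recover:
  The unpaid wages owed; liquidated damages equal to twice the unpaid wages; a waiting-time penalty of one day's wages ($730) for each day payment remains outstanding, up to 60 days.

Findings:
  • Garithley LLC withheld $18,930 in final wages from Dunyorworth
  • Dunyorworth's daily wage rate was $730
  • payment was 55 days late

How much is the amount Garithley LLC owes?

Doubled: 2 × $18,930 = $37,860
Penalty days: min(55, 60) = 55
Waiting-time penalty: 55 × $730 = $40,150
Total award: $18,930 + $37,860 + $40,150 = $96,940

$96,940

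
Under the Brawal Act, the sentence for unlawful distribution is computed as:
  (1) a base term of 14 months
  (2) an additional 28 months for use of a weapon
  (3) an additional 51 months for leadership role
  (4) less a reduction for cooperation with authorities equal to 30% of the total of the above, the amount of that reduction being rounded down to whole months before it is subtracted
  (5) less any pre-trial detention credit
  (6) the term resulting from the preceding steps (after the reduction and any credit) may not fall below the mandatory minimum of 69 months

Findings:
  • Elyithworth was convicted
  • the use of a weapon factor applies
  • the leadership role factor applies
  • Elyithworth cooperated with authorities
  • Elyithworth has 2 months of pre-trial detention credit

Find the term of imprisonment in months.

69 months

Use of a weapon enhancement: +28 months
Leadership role enhancement: +51 months
Adjusted term: 14 months + 28 months + 51 months = 93 months
Cooperation with authorities reduction: 30% of 93 months = 27 months (rounded down)
After reduction: 93 − 27 = 66 months
Less pre-trial detention credit: 66 months − 2 months = 64 months
Minimum 69 months: 64 months is below the minimum → 69 months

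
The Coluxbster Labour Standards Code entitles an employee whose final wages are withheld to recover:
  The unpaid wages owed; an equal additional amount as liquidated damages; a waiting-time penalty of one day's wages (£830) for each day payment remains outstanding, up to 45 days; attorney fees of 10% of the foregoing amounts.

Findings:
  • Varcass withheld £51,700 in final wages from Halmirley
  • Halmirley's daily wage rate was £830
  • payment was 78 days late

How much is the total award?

Liquidated damages (equal amount): £51,700
Penalty days: min(78, 45) = 45
Waiting-time penalty: 45 × £830 = £37,350
Subtotal: £51,700 + £51,700 + £37,350 = £140,750
Attorney fees: 10% of £140,750 = £14,075
Total award: £140,750 + £14,075 = £154,825

£154,825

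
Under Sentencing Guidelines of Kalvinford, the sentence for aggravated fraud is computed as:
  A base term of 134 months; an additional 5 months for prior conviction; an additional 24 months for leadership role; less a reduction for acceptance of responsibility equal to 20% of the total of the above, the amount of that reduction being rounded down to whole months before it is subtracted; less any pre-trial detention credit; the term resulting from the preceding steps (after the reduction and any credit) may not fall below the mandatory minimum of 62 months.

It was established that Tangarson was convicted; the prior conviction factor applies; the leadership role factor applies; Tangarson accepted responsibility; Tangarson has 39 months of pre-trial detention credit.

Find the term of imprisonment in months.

Sentence: 92 months

Prior conviction enhancement: +5 months
Leadership role enhancement: +24 months
Adjusted term: 134 months + 5 months + 24 months = 163 months
Acceptance of responsibility reduction: 20% of 163 months = 32 months (rounded down)
After reduction: 163 − 32 = 131 months
Less pre-trial detention credit: 131 months − 39 months = 92 months
Minimum 62 months: 92 months meets the minimum, no increase.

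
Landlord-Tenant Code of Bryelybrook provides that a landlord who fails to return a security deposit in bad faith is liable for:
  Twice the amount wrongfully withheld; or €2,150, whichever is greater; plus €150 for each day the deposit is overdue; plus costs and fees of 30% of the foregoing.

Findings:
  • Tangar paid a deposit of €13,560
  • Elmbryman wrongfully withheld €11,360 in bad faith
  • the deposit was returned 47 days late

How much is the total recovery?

Doubled: 2 × €11,360 = €22,720
Minimum €2,150: €22,720 meets the minimum, no increase.
Late-return penalty: 47 × €150 = €7,050
Damages plus late penalty: €22,720 + €7,050 = €29,770
Costs and fees: 30% of €29,770 = €8,931
Total recovery: €29,770 + €8,931 = €38,701

€38,701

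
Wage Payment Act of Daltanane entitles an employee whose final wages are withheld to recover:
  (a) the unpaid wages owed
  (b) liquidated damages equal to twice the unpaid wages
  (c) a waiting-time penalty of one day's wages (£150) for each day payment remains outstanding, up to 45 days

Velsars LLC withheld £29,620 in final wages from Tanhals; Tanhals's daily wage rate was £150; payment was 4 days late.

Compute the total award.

£89,460

Doubled: 2 × £29,620 = £59,240
Penalty days: min(4, 45) = 4
Waiting-time penalty: 4 × £150 = £600
Total award: £29,620 + £59,240 + £600 = £89,460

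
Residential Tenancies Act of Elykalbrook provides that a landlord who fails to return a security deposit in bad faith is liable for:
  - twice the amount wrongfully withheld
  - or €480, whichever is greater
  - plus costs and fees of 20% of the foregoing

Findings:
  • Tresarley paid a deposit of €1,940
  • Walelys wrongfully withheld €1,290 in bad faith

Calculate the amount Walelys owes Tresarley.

€3,096

Doubled: 2 × €1,290 = €2,580
Minimum €480: €2,580 meets the minimum, no increase.
Costs and fees: 20% of €2,580 = €516
Total recovery: €2,580 + €516 = €3,096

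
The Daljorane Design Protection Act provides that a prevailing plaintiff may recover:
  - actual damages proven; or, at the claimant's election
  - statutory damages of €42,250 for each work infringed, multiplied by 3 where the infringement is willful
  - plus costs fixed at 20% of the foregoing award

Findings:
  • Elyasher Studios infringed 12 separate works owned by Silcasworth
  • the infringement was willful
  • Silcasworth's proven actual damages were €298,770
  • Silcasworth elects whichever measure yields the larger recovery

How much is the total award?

Statutory damages: 12 × €42,250 = €507,000
Trebled: 3 × €507,000 = €1,521,000
Greater of actual damages (€298,770) or enhanced statutory damages (€1,521,000): €1,521,000
Costs: 20% of €1,521,000 = €304,200
Award plus costs: €1,521,000 + €304,200 = €1,825,200

€1,825,200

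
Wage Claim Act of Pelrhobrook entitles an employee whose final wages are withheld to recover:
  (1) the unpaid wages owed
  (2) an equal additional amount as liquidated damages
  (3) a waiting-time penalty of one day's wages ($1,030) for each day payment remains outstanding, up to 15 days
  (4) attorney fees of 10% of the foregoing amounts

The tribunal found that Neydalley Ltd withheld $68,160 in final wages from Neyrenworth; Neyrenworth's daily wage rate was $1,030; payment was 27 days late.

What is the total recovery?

Liquidated damages (equal amount): $68,160
Penalty days: min(27, 15) = 15
Waiting-time penalty: 15 × $1,030 = $15,450
Subtotal: $68,160 + $68,160 + $15,450 = $151,770
Attorney fees: 10% of $151,770 = $15,177
Total award: $151,770 + $15,177 = $166,947

$166,947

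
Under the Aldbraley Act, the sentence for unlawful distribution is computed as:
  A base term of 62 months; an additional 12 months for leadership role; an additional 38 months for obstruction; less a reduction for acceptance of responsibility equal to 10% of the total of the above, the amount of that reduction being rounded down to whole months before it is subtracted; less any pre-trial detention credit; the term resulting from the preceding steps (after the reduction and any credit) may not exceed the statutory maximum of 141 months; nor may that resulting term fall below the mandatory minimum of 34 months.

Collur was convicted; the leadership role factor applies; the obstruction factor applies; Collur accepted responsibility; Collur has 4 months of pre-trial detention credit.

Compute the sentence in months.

97 months

Leadership role enhancement: +12 months
Obstruction enhancement: +38 months
Adjusted term: 62 months + 12 months + 38 months = 112 months
Acceptance of responsibility reduction: 10% of 112 months = 11 months (rounded down)
After reduction: 112 − 11 = 101 months
Less pre-trial detention credit: 101 months − 4 months = 97 months
Cap at 141 months: 97 months is within the cap, no reduction.
Minimum 34 months: 97 months meets the minimum, no increase.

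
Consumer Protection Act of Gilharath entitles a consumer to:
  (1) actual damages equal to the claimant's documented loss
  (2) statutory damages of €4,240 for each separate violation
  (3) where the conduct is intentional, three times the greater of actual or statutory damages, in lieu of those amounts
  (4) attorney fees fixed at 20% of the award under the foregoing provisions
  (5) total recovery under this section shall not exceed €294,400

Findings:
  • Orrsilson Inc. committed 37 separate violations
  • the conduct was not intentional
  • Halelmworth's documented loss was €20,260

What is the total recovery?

Statutory damages: 37 × €4,240 = €156,880
Conduct not intentional: the in-lieu enhancement does not apply.
Actual plus statutory damages: €20,260 + €156,880 = €177,140
Attorney fees: 20% of €177,140 = €35,428
Total before cap: €177,140 + €35,428 = €212,568
Cap at €294,400: €212,568 is within the cap, no reduction.

Total recovery: €212,568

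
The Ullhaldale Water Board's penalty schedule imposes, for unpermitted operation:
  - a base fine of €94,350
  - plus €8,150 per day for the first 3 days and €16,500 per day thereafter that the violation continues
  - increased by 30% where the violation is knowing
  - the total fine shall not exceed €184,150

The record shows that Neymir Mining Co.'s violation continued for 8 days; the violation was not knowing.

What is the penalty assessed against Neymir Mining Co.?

First 3 days: 3 × €8,150 = €24,450
Remaining days: (8 − 3) × €16,500 = €82,500
Per-day component: €24,450 + €82,500 = €106,950
Base plus per-day: €94,350 + €106,950 = €201,300
The violation was not knowing: no 30% increase.
Cap at €184,150: €201,300 exceeds the cap → €184,150

€184,150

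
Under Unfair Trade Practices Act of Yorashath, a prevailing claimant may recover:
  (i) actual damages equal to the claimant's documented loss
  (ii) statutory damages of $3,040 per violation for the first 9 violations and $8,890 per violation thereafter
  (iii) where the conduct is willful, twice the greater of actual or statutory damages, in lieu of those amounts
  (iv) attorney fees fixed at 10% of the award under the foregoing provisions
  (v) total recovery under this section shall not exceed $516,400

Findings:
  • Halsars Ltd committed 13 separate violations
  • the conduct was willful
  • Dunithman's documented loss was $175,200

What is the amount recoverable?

First 9 violations: 9 × $3,040 = $27,360
Remaining violations: (13 − 9) × $8,890 = $35,560
Statutory damages: $27,360 + $35,560 = $62,920
Greater of actual damages ($175,200) or statutory damages ($62,920): $175,200
Doubled: 2 × $175,200 = $350,400
Attorney fees: 10% of $350,400 = $35,040
Total before cap: $350,400 + $35,040 = $385,440
Cap at $516,400: $385,440 is within the cap, no reduction.

$385,440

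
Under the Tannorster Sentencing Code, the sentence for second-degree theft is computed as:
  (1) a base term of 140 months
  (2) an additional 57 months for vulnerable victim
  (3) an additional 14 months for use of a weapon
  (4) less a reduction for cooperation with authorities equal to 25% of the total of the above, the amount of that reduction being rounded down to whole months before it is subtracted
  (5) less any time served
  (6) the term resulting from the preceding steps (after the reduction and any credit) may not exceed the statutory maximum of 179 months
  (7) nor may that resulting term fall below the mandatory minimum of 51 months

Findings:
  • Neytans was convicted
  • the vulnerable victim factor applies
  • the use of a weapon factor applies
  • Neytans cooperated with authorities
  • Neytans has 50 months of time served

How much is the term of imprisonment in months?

109 months

Vulnerable victim enhancement: +57 months
Use of a weapon enhancement: +14 months
Adjusted term: 140 months + 57 months + 14 months = 211 months
Cooperation with authorities reduction: 25% of 211 months = 52 months (rounded down)
After reduction: 211 − 52 = 159 months
Less time served: 159 months − 50 months = 109 months
Cap at 179 months: 109 months is within the cap, no reduction.
Minimum 51 months: 109 months meets the minimum, no increase.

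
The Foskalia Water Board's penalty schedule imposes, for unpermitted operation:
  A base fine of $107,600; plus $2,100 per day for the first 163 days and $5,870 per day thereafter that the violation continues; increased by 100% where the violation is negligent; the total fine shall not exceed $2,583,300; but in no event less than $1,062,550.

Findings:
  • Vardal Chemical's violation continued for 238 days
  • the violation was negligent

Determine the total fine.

First 163 days: 163 × $2,100 = $342,300
Remaining days: (238 − 163) × $5,870 = $440,250
Per-day component: $342,300 + $440,250 = $782,550
Base plus per-day: $107,600 + $782,550 = $890,150
Enhancement: 100% of $890,150 = $890,150
Enhanced fine: $890,150 + $890,150 = $1,780,300
Cap at $2,583,300: $1,780,300 is within the cap, no reduction.
Minimum $1,062,550: $1,780,300 meets the minimum, no increase.

Civil penalty: $1,780,300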